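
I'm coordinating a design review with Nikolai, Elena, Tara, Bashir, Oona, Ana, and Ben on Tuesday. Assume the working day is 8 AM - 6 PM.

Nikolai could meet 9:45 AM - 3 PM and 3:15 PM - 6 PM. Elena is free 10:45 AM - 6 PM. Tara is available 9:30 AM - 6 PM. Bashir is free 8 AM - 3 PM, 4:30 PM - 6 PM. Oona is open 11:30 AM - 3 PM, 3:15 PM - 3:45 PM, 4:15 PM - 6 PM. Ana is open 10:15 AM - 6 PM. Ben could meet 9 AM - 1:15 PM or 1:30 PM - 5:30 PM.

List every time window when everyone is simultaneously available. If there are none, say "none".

11:30-13:15, 13:30-15:00, 16:30-17:30

Nikolai ∩ Elena: 10:45-15:00, 15:15-18:00.
Nikolai ∩ Elena ∩ Tara: 10:45-15:00, 15:15-18:00.
Nikolai ∩ Elena ∩ Tara ∩ Bashir: 10:45-15:00, 16:30-18:00.
Nikolai ∩ Elena ∩ Tara ∩ Bashir ∩ Oona: 11:30-15:00, 16:30-18:00.
Nikolai ∩ Elena ∩ Tara ∩ Bashir ∩ Oona ∩ Ana: 11:30-15:00, 16:30-18:00.
Nikolai ∩ Elena ∩ Tara ∩ Bashir ∩ Oona ∩ Ana ∩ Ben: 11:30-13:15, 13:30-15:00, 16:30-17:30.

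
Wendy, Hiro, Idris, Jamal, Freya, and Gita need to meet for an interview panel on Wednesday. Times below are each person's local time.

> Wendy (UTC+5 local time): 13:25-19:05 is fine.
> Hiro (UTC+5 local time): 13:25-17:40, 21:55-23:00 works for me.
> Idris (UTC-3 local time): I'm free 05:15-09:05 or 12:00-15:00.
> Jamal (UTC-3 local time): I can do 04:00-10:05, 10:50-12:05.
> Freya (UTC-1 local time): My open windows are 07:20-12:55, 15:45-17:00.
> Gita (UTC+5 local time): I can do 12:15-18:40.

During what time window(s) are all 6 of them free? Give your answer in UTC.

Wendy in UTC: 08:25-14:05 (subtract 5h to convert from UTC+5).
Hiro in UTC: 08:25-12:40, 16:55-18:00 (subtract 5h to convert from UTC+5).
Idris in UTC: 08:15-12:05, 15:00-18:00 (add 3h to convert from UTC-3).
Jamal in UTC: 07:00-13:05, 13:50-15:05 (add 3h to convert from UTC-3).
Freya in UTC: 08:20-13:55, 16:45-18:00 (add 1h to convert from UTC-1).
Gita in UTC: 07:15-13:40 (subtract 5h to convert from UTC+5).
Wendy ∩ Hiro: 08:25-12:40.
Wendy ∩ Hiro ∩ Idris: 08:25-12:05.
Wendy ∩ Hiro ∩ Idris ∩ Jamal: 08:25-12:05.
Wendy ∩ Hiro ∩ Idris ∩ Jamal ∩ Freya: 08:25-12:05.
Wendy ∩ Hiro ∩ Idris ∩ Jamal ∩ Freya ∩ Gita: 08:25-12:05.

08:25-12:05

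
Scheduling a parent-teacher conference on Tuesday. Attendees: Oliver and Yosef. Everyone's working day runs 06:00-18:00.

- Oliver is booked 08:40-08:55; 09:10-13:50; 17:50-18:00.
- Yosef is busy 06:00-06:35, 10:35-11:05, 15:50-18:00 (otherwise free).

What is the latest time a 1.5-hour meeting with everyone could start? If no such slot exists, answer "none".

14:20

Oliver free: 06:00-08:40, 08:55-09:10, 13:50-17:50 (invert busy blocks within the working day).
Yosef free: 06:35-10:35, 11:05-15:50 (invert busy blocks within the working day).
Oliver ∩ Yosef: 06:35-08:40, 08:55-09:10, 13:50-15:50.
Those are the intersection windows.
The last common window of at least 90 minutes is 13:50-15:50; a 90-minute meeting can start as late as 14:20 and still end by 15:50.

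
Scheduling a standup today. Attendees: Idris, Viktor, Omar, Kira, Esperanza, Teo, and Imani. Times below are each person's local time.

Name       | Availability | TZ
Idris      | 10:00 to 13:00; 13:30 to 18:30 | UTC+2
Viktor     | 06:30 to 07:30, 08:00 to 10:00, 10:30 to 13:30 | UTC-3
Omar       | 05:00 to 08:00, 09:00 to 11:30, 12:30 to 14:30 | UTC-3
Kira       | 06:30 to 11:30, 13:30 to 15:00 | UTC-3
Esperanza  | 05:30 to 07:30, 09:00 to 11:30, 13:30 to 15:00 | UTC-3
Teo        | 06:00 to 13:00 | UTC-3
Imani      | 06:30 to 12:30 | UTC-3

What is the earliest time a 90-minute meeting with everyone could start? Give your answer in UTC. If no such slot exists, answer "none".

none

Idris in UTC: 08:00-11:00, 11:30-16:30 (subtract 2h to convert from UTC+2).
Viktor in UTC: 09:30-10:30, 11:00-13:00, 13:30-16:30 (add 3h to convert from UTC-3).
Omar in UTC: 08:00-11:00, 12:00-14:30, 15:30-17:30 (add 3h to convert from UTC-3).
Kira in UTC: 09:30-14:30, 16:30-18:00 (add 3h to convert from UTC-3).
Esperanza in UTC: 08:30-10:30, 12:00-14:30, 16:30-18:00 (add 3h to convert from UTC-3).
Teo in UTC: 09:00-16:00 (add 3h to convert from UTC-3).
Imani in UTC: 09:30-15:30 (add 3h to convert from UTC-3).
Idris ∩ Viktor: 09:30-10:30, 11:30-13:00, 13:30-16:30.
Idris ∩ Viktor ∩ Omar: 09:30-10:30, 12:00-13:00, 13:30-14:30, 15:30-16:30.
Idris ∩ Viktor ∩ Omar ∩ Kira: 09:30-10:30, 12:00-13:00, 13:30-14:30.
Idris ∩ Viktor ∩ Omar ∩ Kira ∩ Esperanza: 09:30-10:30, 12:00-13:00, 13:30-14:30.
Idris ∩ Viktor ∩ Omar ∩ Kira ∩ Esperanza ∩ Teo: 09:30-10:30, 12:00-13:00, 13:30-14:30.
Idris ∩ Viktor ∩ Omar ∩ Kira ∩ Esperanza ∩ Teo ∩ Imani: 09:30-10:30, 12:00-13:00, 13:30-14:30.
No common window is at least 90 minutes long.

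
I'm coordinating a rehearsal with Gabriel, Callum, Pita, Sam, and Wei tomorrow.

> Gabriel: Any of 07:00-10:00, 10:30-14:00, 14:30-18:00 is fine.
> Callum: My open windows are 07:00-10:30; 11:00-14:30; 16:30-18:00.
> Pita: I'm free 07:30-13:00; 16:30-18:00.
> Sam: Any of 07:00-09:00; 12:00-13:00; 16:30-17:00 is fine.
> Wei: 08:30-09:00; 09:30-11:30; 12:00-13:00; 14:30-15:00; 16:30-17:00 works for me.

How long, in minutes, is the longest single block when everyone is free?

60

Gabriel ∩ Callum: 07:00-10:00, 11:00-14:00, 16:30-18:00.
Gabriel ∩ Callum ∩ Pita: 07:30-10:00, 11:00-13:00, 16:30-18:00.
Gabriel ∩ Callum ∩ Pita ∩ Sam: 07:30-09:00, 12:00-13:00, 16:30-17:00.
Gabriel ∩ Callum ∩ Pita ∩ Sam ∩ Wei: 08:30-09:00, 12:00-13:00, 16:30-17:00.
Those are the intersection windows.
The longest is 12:00-13:00 at 60 minutes.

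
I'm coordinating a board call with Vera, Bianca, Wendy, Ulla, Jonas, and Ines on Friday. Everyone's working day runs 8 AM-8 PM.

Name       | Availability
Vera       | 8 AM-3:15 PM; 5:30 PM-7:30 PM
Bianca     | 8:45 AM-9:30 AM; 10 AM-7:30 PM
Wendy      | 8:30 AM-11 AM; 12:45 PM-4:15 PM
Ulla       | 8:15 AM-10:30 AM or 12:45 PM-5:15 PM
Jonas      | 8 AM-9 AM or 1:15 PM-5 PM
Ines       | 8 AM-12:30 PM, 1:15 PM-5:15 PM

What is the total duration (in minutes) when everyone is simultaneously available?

Vera ∩ Bianca: 08:45-09:30, 10:00-15:15, 17:30-19:30.
Vera ∩ Bianca ∩ Wendy: 08:45-09:30, 10:00-11:00, 12:45-15:15.
Vera ∩ Bianca ∩ Wendy ∩ Ulla: 08:45-09:30, 10:00-10:30, 12:45-15:15.
Vera ∩ Bianca ∩ Wendy ∩ Ulla ∩ Jonas: 08:45-09:00, 13:15-15:15.
Vera ∩ Bianca ∩ Wendy ∩ Ulla ∩ Jonas ∩ Ines: 08:45-09:00, 13:15-15:15.
Summing the common windows: 15 + 120 = 135 minutes.

135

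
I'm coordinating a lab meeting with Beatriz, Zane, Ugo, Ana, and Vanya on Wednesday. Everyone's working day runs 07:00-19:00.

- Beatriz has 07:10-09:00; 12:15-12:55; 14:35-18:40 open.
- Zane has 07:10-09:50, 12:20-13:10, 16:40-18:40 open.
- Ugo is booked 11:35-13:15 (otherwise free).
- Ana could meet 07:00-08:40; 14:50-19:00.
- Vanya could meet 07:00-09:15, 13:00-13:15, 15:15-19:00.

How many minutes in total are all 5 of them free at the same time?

210

Beatriz free: 07:10-09:00, 12:15-12:55, 14:35-18:40.
Zane free: 07:10-09:50, 12:20-13:10, 16:40-18:40.
Ugo free: 07:00-11:35, 13:15-19:00 (invert busy blocks within the working day).
Ana free: 07:00-08:40, 14:50-19:00.
Vanya free: 07:00-09:15, 13:00-13:15, 15:15-19:00.
Beatriz ∩ Zane: 07:10-09:00, 12:20-12:55, 16:40-18:40.
Beatriz ∩ Zane ∩ Ugo: 07:10-09:00, 16:40-18:40.
Beatriz ∩ Zane ∩ Ugo ∩ Ana: 07:10-08:40, 16:40-18:40.
Beatriz ∩ Zane ∩ Ugo ∩ Ana ∩ Vanya: 07:10-08:40, 16:40-18:40.
Those are the intersection windows.
Summing the common windows: 90 + 120 = 210 minutes.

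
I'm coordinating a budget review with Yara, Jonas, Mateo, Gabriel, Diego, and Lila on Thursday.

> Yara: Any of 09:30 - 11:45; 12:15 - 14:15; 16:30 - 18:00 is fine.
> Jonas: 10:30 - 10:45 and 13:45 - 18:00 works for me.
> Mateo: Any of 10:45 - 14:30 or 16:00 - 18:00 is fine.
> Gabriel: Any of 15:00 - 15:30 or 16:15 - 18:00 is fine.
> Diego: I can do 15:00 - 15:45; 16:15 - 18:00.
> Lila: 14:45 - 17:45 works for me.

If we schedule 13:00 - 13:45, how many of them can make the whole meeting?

Yara and Mateo can make the full 13:00-13:45 slot — that's 2.

2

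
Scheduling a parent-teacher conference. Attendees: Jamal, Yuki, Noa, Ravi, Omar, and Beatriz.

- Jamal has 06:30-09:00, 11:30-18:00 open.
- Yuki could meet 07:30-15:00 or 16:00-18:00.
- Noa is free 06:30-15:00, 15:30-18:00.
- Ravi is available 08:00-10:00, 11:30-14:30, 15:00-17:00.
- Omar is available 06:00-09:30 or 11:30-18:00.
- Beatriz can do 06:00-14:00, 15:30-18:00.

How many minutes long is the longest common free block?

150

Jamal ∩ Yuki: 07:30-09:00, 11:30-15:00, 16:00-18:00.
Jamal ∩ Yuki ∩ Noa: 07:30-09:00, 11:30-15:00, 16:00-18:00.
Jamal ∩ Yuki ∩ Noa ∩ Ravi: 08:00-09:00, 11:30-14:30, 16:00-17:00.
Jamal ∩ Yuki ∩ Noa ∩ Ravi ∩ Omar: 08:00-09:00, 11:30-14:30, 16:00-17:00.
Jamal ∩ Yuki ∩ Noa ∩ Ravi ∩ Omar ∩ Beatriz: 08:00-09:00, 11:30-14:00, 16:00-17:00.
The longest is 11:30-14:00 at 150 minutes.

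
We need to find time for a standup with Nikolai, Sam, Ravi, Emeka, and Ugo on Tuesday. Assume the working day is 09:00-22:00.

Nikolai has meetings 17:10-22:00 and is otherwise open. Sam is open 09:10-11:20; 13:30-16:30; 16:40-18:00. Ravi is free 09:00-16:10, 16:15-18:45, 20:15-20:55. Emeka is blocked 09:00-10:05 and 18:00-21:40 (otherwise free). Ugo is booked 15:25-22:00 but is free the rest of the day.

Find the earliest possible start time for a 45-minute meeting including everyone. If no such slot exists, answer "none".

10:05

Nikolai free: 09:00-17:10 (invert busy blocks within the working day).
Sam free: 09:10-11:20, 13:30-16:30, 16:40-18:00.
Ravi free: 09:00-16:10, 16:15-18:45, 20:15-20:55.
Emeka free: 10:05-18:00, 21:40-22:00 (invert busy blocks within the working day).
Ugo free: 09:00-15:25 (invert busy blocks within the working day).
Nikolai ∩ Sam: 09:10-11:20, 13:30-16:30, 16:40-17:10.
Nikolai ∩ Sam ∩ Ravi: 09:10-11:20, 13:30-16:10, 16:15-16:30, 16:40-17:10.
Nikolai ∩ Sam ∩ Ravi ∩ Emeka: 10:05-11:20, 13:30-16:10, 16:15-16:30, 16:40-17:10.
Nikolai ∩ Sam ∩ Ravi ∩ Emeka ∩ Ugo: 10:05-11:20, 13:30-15:25.
Those are the intersection windows.
The first common window of at least 45 minutes is 10:05-11:20, so the earliest start is 10:05.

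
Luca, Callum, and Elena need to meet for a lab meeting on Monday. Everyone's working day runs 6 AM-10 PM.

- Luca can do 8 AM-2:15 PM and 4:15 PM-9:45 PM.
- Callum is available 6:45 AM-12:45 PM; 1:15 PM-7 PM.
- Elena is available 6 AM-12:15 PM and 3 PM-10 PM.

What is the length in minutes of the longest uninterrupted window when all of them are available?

Luca ∩ Callum: 08:00-12:45, 13:15-14:15, 16:15-19:00.
Luca ∩ Callum ∩ Elena: 08:00-12:15, 16:15-19:00.
Those are the intersection windows.
The longest is 08:00-12:15 at 255 minutes.

255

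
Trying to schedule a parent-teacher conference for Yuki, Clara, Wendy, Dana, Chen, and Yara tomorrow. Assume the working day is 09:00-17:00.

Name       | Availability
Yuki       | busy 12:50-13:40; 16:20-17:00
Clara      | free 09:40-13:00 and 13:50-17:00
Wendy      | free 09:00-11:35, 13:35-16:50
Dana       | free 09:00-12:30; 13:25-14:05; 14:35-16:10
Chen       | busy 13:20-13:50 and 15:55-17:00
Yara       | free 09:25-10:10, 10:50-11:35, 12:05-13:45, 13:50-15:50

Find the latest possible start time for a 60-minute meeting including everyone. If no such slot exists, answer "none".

14:50

Yuki free: 09:00-12:50, 13:40-16:20 (invert busy blocks within the working day).
Clara free: 09:40-13:00, 13:50-17:00.
Wendy free: 09:00-11:35, 13:35-16:50.
Dana free: 09:00-12:30, 13:25-14:05, 14:35-16:10.
Chen free: 09:00-13:20, 13:50-15:55 (invert busy blocks within the working day).
Yara free: 09:25-10:10, 10:50-11:35, 12:05-13:45, 13:50-15:50.
Yuki ∩ Clara: 09:40-12:50, 13:50-16:20.
Yuki ∩ Clara ∩ Wendy: 09:40-11:35, 13:50-16:20.
Yuki ∩ Clara ∩ Wendy ∩ Dana: 09:40-11:35, 13:50-14:05, 14:35-16:10.
Yuki ∩ Clara ∩ Wendy ∩ Dana ∩ Chen: 09:40-11:35, 13:50-14:05, 14:35-15:55.
Yuki ∩ Clara ∩ Wendy ∩ Dana ∩ Chen ∩ Yara: 09:40-10:10, 10:50-11:35, 13:50-14:05, 14:35-15:50.
The last common window of at least 60 minutes is 14:35-15:50; a 60-minute meeting can start as late as 14:50 and still end by 15:50.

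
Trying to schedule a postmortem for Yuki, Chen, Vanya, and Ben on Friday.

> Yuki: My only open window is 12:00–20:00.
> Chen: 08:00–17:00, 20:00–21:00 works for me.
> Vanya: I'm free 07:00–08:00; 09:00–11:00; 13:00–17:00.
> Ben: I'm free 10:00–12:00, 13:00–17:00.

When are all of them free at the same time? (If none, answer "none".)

Yuki ∩ Chen: 12:00-17:00.
Yuki ∩ Chen ∩ Vanya: 13:00-17:00.
Yuki ∩ Chen ∩ Vanya ∩ Ben: 13:00-17:00.

13:00-17:00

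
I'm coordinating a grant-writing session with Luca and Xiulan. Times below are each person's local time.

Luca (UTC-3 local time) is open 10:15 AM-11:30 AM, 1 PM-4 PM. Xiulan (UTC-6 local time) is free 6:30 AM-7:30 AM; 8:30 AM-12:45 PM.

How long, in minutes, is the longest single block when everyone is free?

Luca in UTC: 13:15-14:30, 16:00-19:00 (add 3h to convert from UTC-3).
Xiulan in UTC: 12:30-13:30, 14:30-18:45 (add 6h to convert from UTC-6).
Luca ∩ Xiulan: 13:15-13:30, 16:00-18:45.
Those are the intersection windows.
The longest is 16:00-18:45 at 165 minutes.

165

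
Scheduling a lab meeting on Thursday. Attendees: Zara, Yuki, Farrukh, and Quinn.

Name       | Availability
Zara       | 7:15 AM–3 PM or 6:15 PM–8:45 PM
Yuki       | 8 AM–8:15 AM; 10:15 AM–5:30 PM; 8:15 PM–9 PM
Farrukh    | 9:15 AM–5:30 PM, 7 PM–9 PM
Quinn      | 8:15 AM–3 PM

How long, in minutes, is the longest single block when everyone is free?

Zara ∩ Yuki: 08:00-08:15, 10:15-15:00, 20:15-20:45.
Zara ∩ Yuki ∩ Farrukh: 10:15-15:00, 20:15-20:45.
Zara ∩ Yuki ∩ Farrukh ∩ Quinn: 10:15-15:00.
Those are the intersection windows.
The longest is 10:15-15:00 at 285 minutes.

285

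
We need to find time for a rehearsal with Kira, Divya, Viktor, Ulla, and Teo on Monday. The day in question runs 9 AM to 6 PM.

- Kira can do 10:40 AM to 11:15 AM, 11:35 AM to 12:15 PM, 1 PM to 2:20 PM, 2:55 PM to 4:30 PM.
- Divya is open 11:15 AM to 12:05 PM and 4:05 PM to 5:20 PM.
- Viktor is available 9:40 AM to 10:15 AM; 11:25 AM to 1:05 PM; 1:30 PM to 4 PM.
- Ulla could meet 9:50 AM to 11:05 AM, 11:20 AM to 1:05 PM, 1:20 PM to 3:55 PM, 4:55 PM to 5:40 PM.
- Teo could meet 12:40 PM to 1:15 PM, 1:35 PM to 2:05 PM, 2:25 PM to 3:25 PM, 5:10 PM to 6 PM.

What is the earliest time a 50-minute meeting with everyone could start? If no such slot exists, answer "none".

none

Kira ∩ Divya: 11:35-12:05, 16:05-16:30.
Kira ∩ Divya ∩ Viktor: 11:35-12:05.
Kira ∩ Divya ∩ Viktor ∩ Ulla: 11:35-12:05.
Kira ∩ Divya ∩ Viktor ∩ Ulla ∩ Teo: ∅.
There is no time when everyone is free.
No common window is at least 50 minutes long.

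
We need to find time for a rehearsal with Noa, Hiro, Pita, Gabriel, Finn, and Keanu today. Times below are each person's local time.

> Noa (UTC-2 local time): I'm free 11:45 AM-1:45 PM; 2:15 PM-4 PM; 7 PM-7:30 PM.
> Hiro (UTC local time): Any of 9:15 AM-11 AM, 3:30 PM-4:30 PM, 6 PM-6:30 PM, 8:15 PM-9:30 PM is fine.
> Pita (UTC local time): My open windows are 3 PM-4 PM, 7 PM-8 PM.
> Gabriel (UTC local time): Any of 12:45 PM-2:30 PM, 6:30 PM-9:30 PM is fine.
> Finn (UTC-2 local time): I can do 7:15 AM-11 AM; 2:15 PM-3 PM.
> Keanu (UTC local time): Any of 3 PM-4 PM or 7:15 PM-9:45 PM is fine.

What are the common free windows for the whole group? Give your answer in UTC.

none

Noa in UTC: 13:45-15:45, 16:15-18:00, 21:00-21:30 (add 2h to convert from UTC-2).
Hiro in UTC: 09:15-11:00, 15:30-16:30, 18:00-18:30, 20:15-21:30.
Pita in UTC: 15:00-16:00, 19:00-20:00.
Gabriel in UTC: 12:45-14:30, 18:30-21:30.
Finn in UTC: 09:15-13:00, 16:15-17:00 (add 2h to convert from UTC-2).
Keanu in UTC: 15:00-16:00, 19:15-21:45.
Noa ∩ Hiro: 15:30-15:45, 16:15-16:30, 21:00-21:30.
Noa ∩ Hiro ∩ Pita: 15:30-15:45.
Noa ∩ Hiro ∩ Pita ∩ Gabriel: ∅.
Noa ∩ Hiro ∩ Pita ∩ Gabriel ∩ Finn: ∅.
Noa ∩ Hiro ∩ Pita ∩ Gabriel ∩ Finn ∩ Keanu: ∅.
There is no time when everyone is free.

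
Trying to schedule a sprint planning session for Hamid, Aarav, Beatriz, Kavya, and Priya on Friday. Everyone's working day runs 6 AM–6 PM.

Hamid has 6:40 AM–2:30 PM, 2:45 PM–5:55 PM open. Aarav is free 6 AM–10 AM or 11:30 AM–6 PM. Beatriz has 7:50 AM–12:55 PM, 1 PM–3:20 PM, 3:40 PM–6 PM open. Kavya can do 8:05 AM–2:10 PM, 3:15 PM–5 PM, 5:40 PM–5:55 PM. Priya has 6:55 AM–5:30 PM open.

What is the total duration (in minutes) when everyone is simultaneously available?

355

Hamid ∩ Aarav: 06:40-10:00, 11:30-14:30, 14:45-17:55.
Hamid ∩ Aarav ∩ Beatriz: 07:50-10:00, 11:30-12:55, 13:00-14:30, 14:45-15:20, 15:40-17:55.
Hamid ∩ Aarav ∩ Beatriz ∩ Kavya: 08:05-10:00, 11:30-12:55, 13:00-14:10, 15:15-15:20, 15:40-17:00, 17:40-17:55.
Hamid ∩ Aarav ∩ Beatriz ∩ Kavya ∩ Priya: 08:05-10:00, 11:30-12:55, 13:00-14:10, 15:15-15:20, 15:40-17:00.
Summing the common windows: 115 + 85 + 70 + 5 + 80 = 355 minutes.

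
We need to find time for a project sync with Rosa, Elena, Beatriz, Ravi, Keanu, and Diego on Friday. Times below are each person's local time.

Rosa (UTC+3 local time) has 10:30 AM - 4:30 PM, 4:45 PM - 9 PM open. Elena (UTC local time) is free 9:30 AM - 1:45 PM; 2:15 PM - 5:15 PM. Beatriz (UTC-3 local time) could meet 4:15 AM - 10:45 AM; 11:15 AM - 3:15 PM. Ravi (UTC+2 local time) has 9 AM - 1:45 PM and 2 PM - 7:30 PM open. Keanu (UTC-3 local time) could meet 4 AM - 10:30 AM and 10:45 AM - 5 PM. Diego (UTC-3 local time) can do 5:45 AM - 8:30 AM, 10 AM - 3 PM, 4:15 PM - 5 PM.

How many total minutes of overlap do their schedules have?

Rosa in UTC: 07:30-13:30, 13:45-18:00 (subtract 3h to convert from UTC+3).
Elena in UTC: 09:30-13:45, 14:15-17:15.
Beatriz in UTC: 07:15-13:45, 14:15-18:15 (add 3h to convert from UTC-3).
Ravi in UTC: 07:00-11:45, 12:00-17:30 (subtract 2h to convert from UTC+2).
Keanu in UTC: 07:00-13:30, 13:45-20:00 (add 3h to convert from UTC-3).
Diego in UTC: 08:45-11:30, 13:00-18:00, 19:15-20:00 (add 3h to convert from UTC-3).
Rosa ∩ Elena: 09:30-13:30, 14:15-17:15.
Rosa ∩ Elena ∩ Beatriz: 09:30-13:30, 14:15-17:15.
Rosa ∩ Elena ∩ Beatriz ∩ Ravi: 09:30-11:45, 12:00-13:30, 14:15-17:15.
Rosa ∩ Elena ∩ Beatriz ∩ Ravi ∩ Keanu: 09:30-11:45, 12:00-13:30, 14:15-17:15.
Rosa ∩ Elena ∩ Beatriz ∩ Ravi ∩ Keanu ∩ Diego: 09:30-11:30, 13:00-13:30, 14:15-17:15.
Summing the common windows: 120 + 30 + 180 = 330 minutes.

330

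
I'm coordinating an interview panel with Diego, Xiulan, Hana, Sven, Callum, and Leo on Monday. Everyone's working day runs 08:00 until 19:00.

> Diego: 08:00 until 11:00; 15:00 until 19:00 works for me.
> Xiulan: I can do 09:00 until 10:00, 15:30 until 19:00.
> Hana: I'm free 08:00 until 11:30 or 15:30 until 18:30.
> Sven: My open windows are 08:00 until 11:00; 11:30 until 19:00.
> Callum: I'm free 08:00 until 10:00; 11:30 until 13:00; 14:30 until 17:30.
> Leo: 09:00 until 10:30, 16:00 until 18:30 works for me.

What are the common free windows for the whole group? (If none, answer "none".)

09:00-10:00, 16:00-17:30

Diego ∩ Xiulan: 09:00-10:00, 15:30-19:00.
Diego ∩ Xiulan ∩ Hana: 09:00-10:00, 15:30-18:30.
Diego ∩ Xiulan ∩ Hana ∩ Sven: 09:00-10:00, 15:30-18:30.
Diego ∩ Xiulan ∩ Hana ∩ Sven ∩ Callum: 09:00-10:00, 15:30-17:30.
Diego ∩ Xiulan ∩ Hana ∩ Sven ∩ Callum ∩ Leo: 09:00-10:00, 16:00-17:30.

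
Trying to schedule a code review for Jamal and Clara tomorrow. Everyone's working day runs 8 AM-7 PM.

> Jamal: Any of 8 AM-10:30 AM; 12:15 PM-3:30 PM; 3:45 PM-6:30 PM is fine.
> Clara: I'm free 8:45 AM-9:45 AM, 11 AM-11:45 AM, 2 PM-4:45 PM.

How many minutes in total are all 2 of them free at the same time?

Jamal ∩ Clara: 08:45-09:45, 14:00-15:30, 15:45-16:45.
Summing the common windows: 60 + 90 + 60 = 210 minutes.

210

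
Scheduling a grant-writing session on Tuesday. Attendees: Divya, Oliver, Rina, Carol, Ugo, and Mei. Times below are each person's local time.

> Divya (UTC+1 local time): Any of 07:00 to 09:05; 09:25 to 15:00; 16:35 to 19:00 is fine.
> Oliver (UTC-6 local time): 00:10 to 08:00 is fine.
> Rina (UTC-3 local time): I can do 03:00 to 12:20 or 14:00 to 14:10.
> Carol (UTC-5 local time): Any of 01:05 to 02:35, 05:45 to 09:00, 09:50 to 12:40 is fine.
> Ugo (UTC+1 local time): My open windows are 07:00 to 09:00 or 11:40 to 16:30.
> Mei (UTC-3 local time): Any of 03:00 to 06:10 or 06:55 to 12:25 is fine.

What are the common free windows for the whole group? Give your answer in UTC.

06:10-07:35, 10:45-14:00

Divya in UTC: 06:00-08:05, 08:25-14:00, 15:35-18:00 (subtract 1h to convert from UTC+1).
Oliver in UTC: 06:10-14:00 (add 6h to convert from UTC-6).
Rina in UTC: 06:00-15:20, 17:00-17:10 (add 3h to convert from UTC-3).
Carol in UTC: 06:05-07:35, 10:45-14:00, 14:50-17:40 (add 5h to convert from UTC-5).
Ugo in UTC: 06:00-08:00, 10:40-15:30 (subtract 1h to convert from UTC+1).
Mei in UTC: 06:00-09:10, 09:55-15:25 (add 3h to convert from UTC-3).
Divya ∩ Oliver: 06:10-08:05, 08:25-14:00.
Divya ∩ Oliver ∩ Rina: 06:10-08:05, 08:25-14:00.
Divya ∩ Oliver ∩ Rina ∩ Carol: 06:10-07:35, 10:45-14:00.
Divya ∩ Oliver ∩ Rina ∩ Carol ∩ Ugo: 06:10-07:35, 10:45-14:00.
Divya ∩ Oliver ∩ Rina ∩ Carol ∩ Ugo ∩ Mei: 06:10-07:35, 10:45-14:00.
Those are the intersection windows.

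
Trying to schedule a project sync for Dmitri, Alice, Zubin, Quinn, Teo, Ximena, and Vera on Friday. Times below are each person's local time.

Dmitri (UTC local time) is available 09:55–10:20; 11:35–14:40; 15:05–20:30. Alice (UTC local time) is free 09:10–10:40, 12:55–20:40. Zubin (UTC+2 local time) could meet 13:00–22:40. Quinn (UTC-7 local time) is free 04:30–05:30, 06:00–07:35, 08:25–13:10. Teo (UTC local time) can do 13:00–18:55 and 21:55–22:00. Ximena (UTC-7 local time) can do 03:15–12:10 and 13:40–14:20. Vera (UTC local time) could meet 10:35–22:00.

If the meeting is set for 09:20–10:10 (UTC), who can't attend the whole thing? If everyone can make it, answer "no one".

Dmitri, Quinn, Teo, Vera, Ximena, Zubin

Dmitri in UTC: 09:55-10:20, 11:35-14:40, 15:05-20:30.
Alice in UTC: 09:10-10:40, 12:55-20:40.
Zubin in UTC: 11:00-20:40 (subtract 2h to convert from UTC+2).
Quinn in UTC: 11:30-12:30, 13:00-14:35, 15:25-20:10 (add 7h to convert from UTC-7).
Teo in UTC: 13:00-18:55, 21:55-22:00.
Ximena in UTC: 10:15-19:10, 20:40-21:20 (add 7h to convert from UTC-7).
Vera in UTC: 10:35-22:00.
Dmitri: not fully free for 09:20-10:10. Alice: free for 09:20-10:10. Zubin: not fully free for 09:20-10:10. Quinn: not fully free for 09:20-10:10. Teo: not fully free for 09:20-10:10. Ximena: not fully free for 09:20-10:10. Vera: not fully free for 09:20-10:10.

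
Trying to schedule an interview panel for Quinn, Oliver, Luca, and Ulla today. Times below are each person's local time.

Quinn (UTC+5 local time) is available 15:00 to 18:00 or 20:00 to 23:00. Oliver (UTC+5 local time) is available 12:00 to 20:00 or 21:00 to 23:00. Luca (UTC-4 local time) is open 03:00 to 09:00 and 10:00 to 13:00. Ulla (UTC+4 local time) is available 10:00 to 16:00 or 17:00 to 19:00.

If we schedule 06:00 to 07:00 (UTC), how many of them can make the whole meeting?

Quinn in UTC: 10:00-13:00, 15:00-18:00 (subtract 5h to convert from UTC+5).
Oliver in UTC: 07:00-15:00, 16:00-18:00 (subtract 5h to convert from UTC+5).
Luca in UTC: 07:00-13:00, 14:00-17:00 (add 4h to convert from UTC-4).
Ulla in UTC: 06:00-12:00, 13:00-15:00 (subtract 4h to convert from UTC+4).
Ulla can make the full 06:00-07:00 slot — that's 1.

1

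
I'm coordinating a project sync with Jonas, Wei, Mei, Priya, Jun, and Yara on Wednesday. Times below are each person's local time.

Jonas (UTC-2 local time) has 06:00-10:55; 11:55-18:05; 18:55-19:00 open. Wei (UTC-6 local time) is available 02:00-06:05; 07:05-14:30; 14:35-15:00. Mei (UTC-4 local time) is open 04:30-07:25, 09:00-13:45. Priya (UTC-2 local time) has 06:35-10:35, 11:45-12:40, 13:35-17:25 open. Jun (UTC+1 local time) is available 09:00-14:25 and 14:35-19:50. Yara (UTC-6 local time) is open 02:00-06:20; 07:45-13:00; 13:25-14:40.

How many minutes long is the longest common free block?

170

Jonas in UTC: 08:00-12:55, 13:55-20:05, 20:55-21:00 (add 2h to convert from UTC-2).
Wei in UTC: 08:00-12:05, 13:05-20:30, 20:35-21:00 (add 6h to convert from UTC-6).
Mei in UTC: 08:30-11:25, 13:00-17:45 (add 4h to convert from UTC-4).
Priya in UTC: 08:35-12:35, 13:45-14:40, 15:35-19:25 (add 2h to convert from UTC-2).
Jun in UTC: 08:00-13:25, 13:35-18:50 (subtract 1h to convert from UTC+1).
Yara in UTC: 08:00-12:20, 13:45-19:00, 19:25-20:40 (add 6h to convert from UTC-6).
Jonas ∩ Wei: 08:00-12:05, 13:55-20:05, 20:55-21:00.
Jonas ∩ Wei ∩ Mei: 08:30-11:25, 13:55-17:45.
Jonas ∩ Wei ∩ Mei ∩ Priya: 08:35-11:25, 13:55-14:40, 15:35-17:45.
Jonas ∩ Wei ∩ Mei ∩ Priya ∩ Jun: 08:35-11:25, 13:55-14:40, 15:35-17:45.
Jonas ∩ Wei ∩ Mei ∩ Priya ∩ Jun ∩ Yara: 08:35-11:25, 13:55-14:40, 15:35-17:45.
Those are the intersection windows.
The longest is 08:35-11:25 at 170 minutes.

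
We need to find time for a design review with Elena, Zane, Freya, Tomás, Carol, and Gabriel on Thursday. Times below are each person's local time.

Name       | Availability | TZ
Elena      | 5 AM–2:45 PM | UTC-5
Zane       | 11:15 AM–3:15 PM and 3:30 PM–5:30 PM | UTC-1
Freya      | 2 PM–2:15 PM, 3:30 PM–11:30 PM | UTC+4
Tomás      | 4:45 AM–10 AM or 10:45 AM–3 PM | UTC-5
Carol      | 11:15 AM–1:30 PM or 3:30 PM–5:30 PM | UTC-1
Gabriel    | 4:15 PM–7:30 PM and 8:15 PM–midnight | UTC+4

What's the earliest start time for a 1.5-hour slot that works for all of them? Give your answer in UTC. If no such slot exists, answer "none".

12:15

Elena in UTC: 10:00-19:45 (add 5h to convert from UTC-5).
Zane in UTC: 12:15-16:15, 16:30-18:30 (add 1h to convert from UTC-1).
Freya in UTC: 10:00-10:15, 11:30-19:30 (subtract 4h to convert from UTC+4).
Tomás in UTC: 09:45-15:00, 15:45-20:00 (add 5h to convert from UTC-5).
Carol in UTC: 12:15-14:30, 16:30-18:30 (add 1h to convert from UTC-1).
Gabriel in UTC: 12:15-15:30, 16:15-20:00 (subtract 4h to convert from UTC+4).
Elena ∩ Zane: 12:15-16:15, 16:30-18:30.
Elena ∩ Zane ∩ Freya: 12:15-16:15, 16:30-18:30.
Elena ∩ Zane ∩ Freya ∩ Tomás: 12:15-15:00, 15:45-16:15, 16:30-18:30.
Elena ∩ Zane ∩ Freya ∩ Tomás ∩ Carol: 12:15-14:30, 16:30-18:30.
Elena ∩ Zane ∩ Freya ∩ Tomás ∩ Carol ∩ Gabriel: 12:15-14:30, 16:30-18:30.
So the common availability across everyone is 12:15-14:30, 16:30-18:30.
The first common window of at least 90 minutes is 12:15-14:30, so the earliest start is 12:15.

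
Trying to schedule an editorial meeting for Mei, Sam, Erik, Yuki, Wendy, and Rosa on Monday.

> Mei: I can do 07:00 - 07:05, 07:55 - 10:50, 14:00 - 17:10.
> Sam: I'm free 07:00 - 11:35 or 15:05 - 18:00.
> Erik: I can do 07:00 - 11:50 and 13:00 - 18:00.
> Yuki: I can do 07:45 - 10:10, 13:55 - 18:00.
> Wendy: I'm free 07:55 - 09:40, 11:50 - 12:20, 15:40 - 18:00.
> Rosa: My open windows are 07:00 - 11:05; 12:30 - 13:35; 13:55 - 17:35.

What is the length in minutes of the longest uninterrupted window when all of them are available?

Mei ∩ Sam: 07:00-07:05, 07:55-10:50, 15:05-17:10.
Mei ∩ Sam ∩ Erik: 07:00-07:05, 07:55-10:50, 15:05-17:10.
Mei ∩ Sam ∩ Erik ∩ Yuki: 07:55-10:10, 15:05-17:10.
Mei ∩ Sam ∩ Erik ∩ Yuki ∩ Wendy: 07:55-09:40, 15:40-17:10.
Mei ∩ Sam ∩ Erik ∩ Yuki ∩ Wendy ∩ Rosa: 07:55-09:40, 15:40-17:10.
Those are the intersection windows.
The longest is 07:55-09:40 at 105 minutes.

105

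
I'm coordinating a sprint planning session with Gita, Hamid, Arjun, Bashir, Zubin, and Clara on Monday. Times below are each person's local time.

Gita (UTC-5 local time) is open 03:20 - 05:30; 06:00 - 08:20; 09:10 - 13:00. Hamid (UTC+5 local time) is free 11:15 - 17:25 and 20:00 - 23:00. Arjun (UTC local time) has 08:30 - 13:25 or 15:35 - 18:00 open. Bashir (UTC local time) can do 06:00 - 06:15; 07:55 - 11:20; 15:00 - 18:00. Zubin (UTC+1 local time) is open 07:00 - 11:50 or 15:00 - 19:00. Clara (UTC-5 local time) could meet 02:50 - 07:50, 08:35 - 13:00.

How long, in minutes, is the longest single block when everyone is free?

Gita in UTC: 08:20-10:30, 11:00-13:20, 14:10-18:00 (add 5h to convert from UTC-5).
Hamid in UTC: 06:15-12:25, 15:00-18:00 (subtract 5h to convert from UTC+5).
Arjun in UTC: 08:30-13:25, 15:35-18:00.
Bashir in UTC: 06:00-06:15, 07:55-11:20, 15:00-18:00.
Zubin in UTC: 06:00-10:50, 14:00-18:00 (subtract 1h to convert from UTC+1).
Clara in UTC: 07:50-12:50, 13:35-18:00 (add 5h to convert from UTC-5).
Gita ∩ Hamid: 08:20-10:30, 11:00-12:25, 15:00-18:00.
Gita ∩ Hamid ∩ Arjun: 08:30-10:30, 11:00-12:25, 15:35-18:00.
Gita ∩ Hamid ∩ Arjun ∩ Bashir: 08:30-10:30, 11:00-11:20, 15:35-18:00.
Gita ∩ Hamid ∩ Arjun ∩ Bashir ∩ Zubin: 08:30-10:30, 15:35-18:00.
Gita ∩ Hamid ∩ Arjun ∩ Bashir ∩ Zubin ∩ Clara: 08:30-10:30, 15:35-18:00.
The longest is 15:35-18:00 at 145 minutes.

145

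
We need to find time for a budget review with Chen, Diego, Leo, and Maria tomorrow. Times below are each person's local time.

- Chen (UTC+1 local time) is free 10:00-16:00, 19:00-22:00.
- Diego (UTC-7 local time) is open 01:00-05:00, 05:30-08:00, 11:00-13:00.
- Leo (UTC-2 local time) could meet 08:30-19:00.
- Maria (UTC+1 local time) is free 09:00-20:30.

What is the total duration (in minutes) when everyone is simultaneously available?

Chen in UTC: 09:00-15:00, 18:00-21:00 (subtract 1h to convert from UTC+1).
Diego in UTC: 08:00-12:00, 12:30-15:00, 18:00-20:00 (add 7h to convert from UTC-7).
Leo in UTC: 10:30-21:00 (add 2h to convert from UTC-2).
Maria in UTC: 08:00-19:30 (subtract 1h to convert from UTC+1).
Chen ∩ Diego: 09:00-12:00, 12:30-15:00, 18:00-20:00.
Chen ∩ Diego ∩ Leo: 10:30-12:00, 12:30-15:00, 18:00-20:00.
Chen ∩ Diego ∩ Leo ∩ Maria: 10:30-12:00, 12:30-15:00, 18:00-19:30.
Summing the common windows: 90 + 150 + 90 = 330 minutes.

330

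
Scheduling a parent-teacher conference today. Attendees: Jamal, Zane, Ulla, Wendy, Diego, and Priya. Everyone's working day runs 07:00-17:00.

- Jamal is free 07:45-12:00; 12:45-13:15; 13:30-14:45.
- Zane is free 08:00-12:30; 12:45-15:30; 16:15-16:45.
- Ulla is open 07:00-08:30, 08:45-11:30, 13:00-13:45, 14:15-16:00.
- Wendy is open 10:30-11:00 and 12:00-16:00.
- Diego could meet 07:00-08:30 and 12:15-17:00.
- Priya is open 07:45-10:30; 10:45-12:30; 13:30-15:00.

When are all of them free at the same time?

13:30-13:45, 14:15-14:45

Jamal ∩ Zane: 08:00-12:00, 12:45-13:15, 13:30-14:45.
Jamal ∩ Zane ∩ Ulla: 08:00-08:30, 08:45-11:30, 13:00-13:15, 13:30-13:45, 14:15-14:45.
Jamal ∩ Zane ∩ Ulla ∩ Wendy: 10:30-11:00, 13:00-13:15, 13:30-13:45, 14:15-14:45.
Jamal ∩ Zane ∩ Ulla ∩ Wendy ∩ Diego: 13:00-13:15, 13:30-13:45, 14:15-14:45.
Jamal ∩ Zane ∩ Ulla ∩ Wendy ∩ Diego ∩ Priya: 13:30-13:45, 14:15-14:45.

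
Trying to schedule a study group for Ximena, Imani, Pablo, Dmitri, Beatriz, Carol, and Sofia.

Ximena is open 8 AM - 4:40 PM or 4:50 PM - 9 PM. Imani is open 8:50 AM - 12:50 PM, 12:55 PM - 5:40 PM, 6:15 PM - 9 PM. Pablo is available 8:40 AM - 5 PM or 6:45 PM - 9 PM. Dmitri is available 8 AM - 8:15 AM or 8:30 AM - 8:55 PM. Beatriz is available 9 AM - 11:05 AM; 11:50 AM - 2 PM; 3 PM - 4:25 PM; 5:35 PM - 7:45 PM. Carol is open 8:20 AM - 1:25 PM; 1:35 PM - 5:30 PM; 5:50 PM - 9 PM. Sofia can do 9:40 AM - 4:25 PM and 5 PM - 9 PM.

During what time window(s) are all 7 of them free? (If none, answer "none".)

Ximena ∩ Imani: 08:50-12:50, 12:55-16:40, 16:50-17:40, 18:15-21:00.
Ximena ∩ Imani ∩ Pablo: 08:50-12:50, 12:55-16:40, 16:50-17:00, 18:45-21:00.
Ximena ∩ Imani ∩ Pablo ∩ Dmitri: 08:50-12:50, 12:55-16:40, 16:50-17:00, 18:45-20:55.
Ximena ∩ Imani ∩ Pablo ∩ Dmitri ∩ Beatriz: 09:00-11:05, 11:50-12:50, 12:55-14:00, 15:00-16:25, 18:45-19:45.
Ximena ∩ Imani ∩ Pablo ∩ Dmitri ∩ Beatriz ∩ Carol: 09:00-11:05, 11:50-12:50, 12:55-13:25, 13:35-14:00, 15:00-16:25, 18:45-19:45.
Ximena ∩ Imani ∩ Pablo ∩ Dmitri ∩ Beatriz ∩ Carol ∩ Sofia: 09:40-11:05, 11:50-12:50, 12:55-13:25, 13:35-14:00, 15:00-16:25, 18:45-19:45.

09:40-11:05, 11:50-12:50, 12:55-13:25, 13:35-14:00, 15:00-16:25, 18:45-19:45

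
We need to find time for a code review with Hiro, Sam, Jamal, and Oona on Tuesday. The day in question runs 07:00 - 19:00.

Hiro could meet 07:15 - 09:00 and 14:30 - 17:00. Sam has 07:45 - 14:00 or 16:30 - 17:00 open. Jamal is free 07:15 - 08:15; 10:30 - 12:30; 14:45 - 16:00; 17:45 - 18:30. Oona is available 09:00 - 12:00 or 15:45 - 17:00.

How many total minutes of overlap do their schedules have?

Hiro ∩ Sam: 07:45-09:00, 16:30-17:00.
Hiro ∩ Sam ∩ Jamal: 07:45-08:15.
Hiro ∩ Sam ∩ Jamal ∩ Oona: ∅.
There is no time when everyone is free.
There is no common window, so the total is 0 minutes.

0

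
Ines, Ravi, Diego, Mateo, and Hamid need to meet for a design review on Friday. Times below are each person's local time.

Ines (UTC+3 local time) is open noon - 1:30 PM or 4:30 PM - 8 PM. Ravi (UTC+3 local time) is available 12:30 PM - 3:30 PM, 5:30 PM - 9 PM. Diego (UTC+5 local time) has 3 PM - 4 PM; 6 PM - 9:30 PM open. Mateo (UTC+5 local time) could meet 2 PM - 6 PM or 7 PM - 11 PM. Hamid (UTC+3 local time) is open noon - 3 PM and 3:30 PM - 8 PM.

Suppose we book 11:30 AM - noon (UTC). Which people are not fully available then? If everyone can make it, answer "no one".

Ines in UTC: 09:00-10:30, 13:30-17:00 (subtract 3h to convert from UTC+3).
Ravi in UTC: 09:30-12:30, 14:30-18:00 (subtract 3h to convert from UTC+3).
Diego in UTC: 10:00-11:00, 13:00-16:30 (subtract 5h to convert from UTC+5).
Mateo in UTC: 09:00-13:00, 14:00-18:00 (subtract 5h to convert from UTC+5).
Hamid in UTC: 09:00-12:00, 12:30-17:00 (subtract 3h to convert from UTC+3).
Ines: not fully free for 11:30-12:00. Ravi: free for 11:30-12:00. Diego: not fully free for 11:30-12:00. Mateo: free for 11:30-12:00. Hamid: free for 11:30-12:00.

Diego, Ines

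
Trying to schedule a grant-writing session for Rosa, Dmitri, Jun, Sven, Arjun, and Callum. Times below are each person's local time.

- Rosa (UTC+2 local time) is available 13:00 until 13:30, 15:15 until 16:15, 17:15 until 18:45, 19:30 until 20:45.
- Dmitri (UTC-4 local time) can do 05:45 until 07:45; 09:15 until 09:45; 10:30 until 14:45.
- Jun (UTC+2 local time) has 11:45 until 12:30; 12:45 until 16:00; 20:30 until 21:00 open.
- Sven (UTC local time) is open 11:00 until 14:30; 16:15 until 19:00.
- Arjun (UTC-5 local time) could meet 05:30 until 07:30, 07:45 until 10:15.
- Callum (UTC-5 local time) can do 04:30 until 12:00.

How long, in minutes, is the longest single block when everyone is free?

30

Rosa in UTC: 11:00-11:30, 13:15-14:15, 15:15-16:45, 17:30-18:45 (subtract 2h to convert from UTC+2).
Dmitri in UTC: 09:45-11:45, 13:15-13:45, 14:30-18:45 (add 4h to convert from UTC-4).
Jun in UTC: 09:45-10:30, 10:45-14:00, 18:30-19:00 (subtract 2h to convert from UTC+2).
Sven in UTC: 11:00-14:30, 16:15-19:00.
Arjun in UTC: 10:30-12:30, 12:45-15:15 (add 5h to convert from UTC-5).
Callum in UTC: 09:30-17:00 (add 5h to convert from UTC-5).
Rosa ∩ Dmitri: 11:00-11:30, 13:15-13:45, 15:15-16:45, 17:30-18:45.
Rosa ∩ Dmitri ∩ Jun: 11:00-11:30, 13:15-13:45, 18:30-18:45.
Rosa ∩ Dmitri ∩ Jun ∩ Sven: 11:00-11:30, 13:15-13:45, 18:30-18:45.
Rosa ∩ Dmitri ∩ Jun ∩ Sven ∩ Arjun: 11:00-11:30, 13:15-13:45.
Rosa ∩ Dmitri ∩ Jun ∩ Sven ∩ Arjun ∩ Callum: 11:00-11:30, 13:15-13:45.
The longest is 11:00-11:30 at 30 minutes.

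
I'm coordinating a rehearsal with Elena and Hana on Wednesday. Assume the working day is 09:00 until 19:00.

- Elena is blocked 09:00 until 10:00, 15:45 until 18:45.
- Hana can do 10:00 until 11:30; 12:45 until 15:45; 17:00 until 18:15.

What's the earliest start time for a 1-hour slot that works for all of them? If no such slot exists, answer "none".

Elena free: 10:00-15:45, 18:45-19:00 (invert busy blocks within the working day).
Hana free: 10:00-11:30, 12:45-15:45, 17:00-18:15.
Elena ∩ Hana: 10:00-11:30, 12:45-15:45.
The first common window of at least 60 minutes is 10:00-11:30, so the earliest start is 10:00.

10:00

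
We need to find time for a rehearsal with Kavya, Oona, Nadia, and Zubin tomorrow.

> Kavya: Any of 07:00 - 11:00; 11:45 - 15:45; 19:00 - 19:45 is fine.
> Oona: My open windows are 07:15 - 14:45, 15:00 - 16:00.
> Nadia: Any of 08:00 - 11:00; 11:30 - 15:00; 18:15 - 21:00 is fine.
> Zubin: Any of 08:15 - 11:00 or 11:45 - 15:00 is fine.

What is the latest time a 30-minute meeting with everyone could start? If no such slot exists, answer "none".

Kavya ∩ Oona: 07:15-11:00, 11:45-14:45, 15:00-15:45.
Kavya ∩ Oona ∩ Nadia: 08:00-11:00, 11:45-14:45.
Kavya ∩ Oona ∩ Nadia ∩ Zubin: 08:15-11:00, 11:45-14:45.
The last common window of at least 30 minutes is 11:45-14:45; a 30-minute meeting can start as late as 14:15 and still end by 14:45.

14:15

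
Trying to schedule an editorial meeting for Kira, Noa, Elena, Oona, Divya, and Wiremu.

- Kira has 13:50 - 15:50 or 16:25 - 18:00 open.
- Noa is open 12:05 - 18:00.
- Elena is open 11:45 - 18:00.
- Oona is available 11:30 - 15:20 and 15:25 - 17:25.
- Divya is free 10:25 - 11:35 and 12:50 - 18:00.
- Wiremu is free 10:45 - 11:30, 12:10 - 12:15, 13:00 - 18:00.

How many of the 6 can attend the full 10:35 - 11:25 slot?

Divya can make the full 10:35-11:25 slot — that's 1.

1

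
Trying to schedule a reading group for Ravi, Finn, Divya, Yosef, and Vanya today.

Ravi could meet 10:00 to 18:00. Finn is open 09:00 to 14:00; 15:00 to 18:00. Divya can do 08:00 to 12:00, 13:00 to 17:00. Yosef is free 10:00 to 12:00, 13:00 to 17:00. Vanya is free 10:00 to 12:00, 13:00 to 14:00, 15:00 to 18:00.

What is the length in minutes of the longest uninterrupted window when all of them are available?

Ravi ∩ Finn: 10:00-14:00, 15:00-18:00.
Ravi ∩ Finn ∩ Divya: 10:00-12:00, 13:00-14:00, 15:00-17:00.
Ravi ∩ Finn ∩ Divya ∩ Yosef: 10:00-12:00, 13:00-14:00, 15:00-17:00.
Ravi ∩ Finn ∩ Divya ∩ Yosef ∩ Vanya: 10:00-12:00, 13:00-14:00, 15:00-17:00.
Those are the intersection windows.
The longest is 10:00-12:00 at 120 minutes.

120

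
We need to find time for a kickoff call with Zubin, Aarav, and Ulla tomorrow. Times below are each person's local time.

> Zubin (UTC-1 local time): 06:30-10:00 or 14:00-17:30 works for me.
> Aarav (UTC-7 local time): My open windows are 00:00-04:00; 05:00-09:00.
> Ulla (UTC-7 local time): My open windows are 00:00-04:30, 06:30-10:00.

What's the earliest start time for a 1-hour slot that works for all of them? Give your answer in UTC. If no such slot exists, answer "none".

Zubin in UTC: 07:30-11:00, 15:00-18:30 (add 1h to convert from UTC-1).
Aarav in UTC: 07:00-11:00, 12:00-16:00 (add 7h to convert from UTC-7).
Ulla in UTC: 07:00-11:30, 13:30-17:00 (add 7h to convert from UTC-7).
Zubin ∩ Aarav: 07:30-11:00, 15:00-16:00.
Zubin ∩ Aarav ∩ Ulla: 07:30-11:00, 15:00-16:00.
The first common window of at least 60 minutes is 07:30-11:00, so the earliest start is 07:30.

07:30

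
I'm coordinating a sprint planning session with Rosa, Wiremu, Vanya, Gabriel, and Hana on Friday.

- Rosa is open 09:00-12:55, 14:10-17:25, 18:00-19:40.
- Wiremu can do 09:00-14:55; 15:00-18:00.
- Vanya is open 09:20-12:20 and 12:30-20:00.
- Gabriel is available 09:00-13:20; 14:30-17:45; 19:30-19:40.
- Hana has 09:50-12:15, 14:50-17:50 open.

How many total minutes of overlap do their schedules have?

295

Rosa ∩ Wiremu: 09:00-12:55, 14:10-14:55, 15:00-17:25.
Rosa ∩ Wiremu ∩ Vanya: 09:20-12:20, 12:30-12:55, 14:10-14:55, 15:00-17:25.
Rosa ∩ Wiremu ∩ Vanya ∩ Gabriel: 09:20-12:20, 12:30-12:55, 14:30-14:55, 15:00-17:25.
Rosa ∩ Wiremu ∩ Vanya ∩ Gabriel ∩ Hana: 09:50-12:15, 14:50-14:55, 15:00-17:25.
So the common availability across everyone is 09:50-12:15, 14:50-14:55, 15:00-17:25.
Summing the common windows: 145 + 5 + 145 = 295 minutes.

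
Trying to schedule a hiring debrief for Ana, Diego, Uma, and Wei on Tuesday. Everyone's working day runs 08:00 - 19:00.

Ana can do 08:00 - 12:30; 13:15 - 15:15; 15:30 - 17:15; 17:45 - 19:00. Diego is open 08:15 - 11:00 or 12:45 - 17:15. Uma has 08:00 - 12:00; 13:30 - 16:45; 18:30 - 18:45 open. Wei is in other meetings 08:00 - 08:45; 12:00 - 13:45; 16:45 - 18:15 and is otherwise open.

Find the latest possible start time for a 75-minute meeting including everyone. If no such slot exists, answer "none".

Ana free: 08:00-12:30, 13:15-15:15, 15:30-17:15, 17:45-19:00.
Diego free: 08:15-11:00, 12:45-17:15.
Uma free: 08:00-12:00, 13:30-16:45, 18:30-18:45.
Wei free: 08:45-12:00, 13:45-16:45, 18:15-19:00 (invert busy blocks within the working day).
Ana ∩ Diego: 08:15-11:00, 13:15-15:15, 15:30-17:15.
Ana ∩ Diego ∩ Uma: 08:15-11:00, 13:30-15:15, 15:30-16:45.
Ana ∩ Diego ∩ Uma ∩ Wei: 08:45-11:00, 13:45-15:15, 15:30-16:45.
So the common availability across everyone is 08:45-11:00, 13:45-15:15, 15:30-16:45.
The last common window of at least 75 minutes is 15:30-16:45; a 75-minute meeting can start as late as 15:30 and still end by 16:45.

15:30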